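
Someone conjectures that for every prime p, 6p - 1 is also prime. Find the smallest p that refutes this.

We need the least prime p for which 6p - 1 is not prime.
For p = 2, 3, 5, 7 the conclusion holds.
p = 11: 6p - 1 = 65 = 5 × 13, not prime.
Thus p = 11 disproves the claim, and no smaller p works.

p = 11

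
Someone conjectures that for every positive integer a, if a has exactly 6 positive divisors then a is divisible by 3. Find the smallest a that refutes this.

A counterexample is any positive integer a such that a has exactly 6 positive divisors but a is not divisible by 3; we check each in order.
For a = 12, 18 the conclusion holds.
a = 20: τ(20) = 6; 20 mod 3 = 2.
So a = 20 is the smallest counterexample.

a = 20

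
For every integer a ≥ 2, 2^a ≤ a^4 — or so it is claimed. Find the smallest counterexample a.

For a = 2, 3, 4, 5, …, 14, 15, 16 the conclusion holds.
a = 17: 2^a = 131072 and a^4 = 83521, so 131072 > 83521.
Hence a = 17 is a counterexample.

a = 17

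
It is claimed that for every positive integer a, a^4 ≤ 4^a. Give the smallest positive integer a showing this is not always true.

a = 3

Check each positive integer a in order until a^4 > 4^a.
For a = 1, 2 the conclusion holds.
a = 3: a^4 = 81 and 4^a = 64, so 81 > 64.
Hence a = 3 is a counterexample.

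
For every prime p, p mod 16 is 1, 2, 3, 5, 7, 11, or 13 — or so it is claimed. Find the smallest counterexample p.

p = 31

For p = 2, 3, 5, 7, 11, 13, 17, 19, 23, 29 the conclusion holds.
p = 31: 31 mod 16 = 15 — not in {1, 2, 3, 5, 7, 11, 13}.
So p = 31 is the smallest counterexample.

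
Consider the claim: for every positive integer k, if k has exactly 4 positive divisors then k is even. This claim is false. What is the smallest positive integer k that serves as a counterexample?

k = 15

For k = 6, 8, 10, 14 the conclusion holds.
k = 15: divisors of 15: 1, 3, 5, 15; 15 is odd.
Thus k = 15 disproves the claim, and no smaller k works.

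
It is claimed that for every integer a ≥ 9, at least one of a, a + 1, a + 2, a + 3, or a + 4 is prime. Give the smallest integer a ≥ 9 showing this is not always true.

We need the least integer a ≥ 9 for which a, a + 1, a + 2, a + 3, a + 4 are all composite.
For a = 9, 10, 11, 12, …, 21, 22, 23 the conclusion holds.
a = 24: 24 = 2 × 12; 25 = 5 × 5; 26 = 2 × 13; 27 = 3 × 9; 28 = 2 × 14 — all composite.
Thus a = 24 disproves the claim, and no smaller a works.

a = 24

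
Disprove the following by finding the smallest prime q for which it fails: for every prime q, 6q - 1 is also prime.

q = 2: 6q - 1 = 11, prime.
q = 3: 6q - 1 = 17, prime.
q = 5: 6q - 1 = 29, prime.
q = 7: 6q - 1 = 41, prime.
q = 11: 6q - 1 = 65 = 5 × 13, not prime.
Thus q = 11 disproves the claim, and no smaller q works.

q = 11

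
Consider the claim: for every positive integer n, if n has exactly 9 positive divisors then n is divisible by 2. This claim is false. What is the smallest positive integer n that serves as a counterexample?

n = 225

Check each positive integer n in order until n has exactly 9 positive divisors but n is not divisible by 2.
n = 36: τ(36) = 9; 36 mod 2 = 0.
n = 100: τ(100) = 9; 100 mod 2 = 0.
n = 196: τ(196) = 9; 196 mod 2 = 0.
n = 225: τ(225) = 9; 225 mod 2 = 1.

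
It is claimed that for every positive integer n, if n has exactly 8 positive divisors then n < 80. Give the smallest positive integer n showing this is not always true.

n = 88

A counterexample is any positive integer n such that n has exactly 8 positive divisors but the claim fails; we check each in order.
For n = 24, 30, 40, 42, 54, 56, 66, 70, 78 the conclusion holds.
n = 88: τ(88) = 8; 88 ≥ 80.
Thus n = 88 disproves the claim, and no smaller n works.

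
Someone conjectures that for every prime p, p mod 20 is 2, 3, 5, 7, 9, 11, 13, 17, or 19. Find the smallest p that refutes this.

p = 41

We need the least prime p for which the claim fails.
The first 12 eligible values, up to p = 37, all satisfy the conclusion.
p = 41: 41 mod 20 = 1 — not in {2, 3, 5, 7, 9, 11, 13, 17, 19}.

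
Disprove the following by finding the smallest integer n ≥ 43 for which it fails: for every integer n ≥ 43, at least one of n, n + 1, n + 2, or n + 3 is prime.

The first 5 eligible values, up to n = 47, all satisfy the conclusion.
n = 48: 48 = 2 × 24; 49 = 7 × 7; 50 = 2 × 25; 51 = 3 × 17 — all composite.
So n = 48 is the smallest counterexample.

n = 48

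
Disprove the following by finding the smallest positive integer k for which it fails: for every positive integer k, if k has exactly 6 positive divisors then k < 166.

A counterexample is any positive integer k such that k has exactly 6 positive divisors but the claim fails; we check each in order.
The first 23 eligible values, up to k = 164, all satisfy the conclusion.
k = 171: τ(171) = 6; 171 ≥ 166.

k = 171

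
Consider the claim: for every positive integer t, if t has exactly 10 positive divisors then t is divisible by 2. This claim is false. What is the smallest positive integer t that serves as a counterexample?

t = 405

Check each positive integer t in order until t has exactly 10 positive divisors but t is not divisible by 2.
For t = 48, 80, 112, 162, 176, 208, 272, 304, 368 the conclusion holds.
t = 405: τ(405) = 10; 405 mod 2 = 1.
Thus t = 405 disproves the claim, and no smaller t works.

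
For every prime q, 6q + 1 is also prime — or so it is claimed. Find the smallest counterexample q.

q = 19

The first 7 eligible values, up to q = 17, all satisfy the conclusion.
q = 19: 6q + 1 = 115 = 5 × 23, not prime.
So q = 19 is the smallest counterexample.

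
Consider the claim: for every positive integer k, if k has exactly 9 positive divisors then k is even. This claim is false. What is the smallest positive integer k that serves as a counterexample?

For k = 36, 100, 196 the conclusion holds.
k = 225: divisors of 225: 9 divisors; 225 is odd.
Hence k = 225 is a counterexample.

k = 225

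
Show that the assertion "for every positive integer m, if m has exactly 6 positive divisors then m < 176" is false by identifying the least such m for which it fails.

m = 188

A counterexample is any positive integer m such that m has exactly 6 positive divisors but the claim fails; we check each in order.
The first 26 eligible values, up to m = 175, all satisfy the conclusion.
m = 188: τ(188) = 6; 188 ≥ 176.
Hence m = 188 is a counterexample.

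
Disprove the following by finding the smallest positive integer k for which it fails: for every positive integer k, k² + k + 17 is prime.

k = 16

We need the least positive integer k for which k² + k + 17 is not prime.
The first 15 eligible values, up to k = 15, all satisfy the conclusion.
k = 16: k² + k + 17 = 289 = 17 × 17, composite.
So k = 16 is the smallest counterexample.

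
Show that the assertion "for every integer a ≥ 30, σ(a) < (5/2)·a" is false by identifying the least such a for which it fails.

A counterexample is any integer a ≥ 30 such that the claim fails; we check each in order.
a = 30: σ(30) = 72; 72 < 75.
a = 31: σ(31) = 32; 32 < 155/2.
a = 32: σ(32) = 63; 63 < 80.
a = 33: σ(33) = 48; 48 < 165/2.
a = 34: σ(34) = 54; 54 < 85.
a = 35: σ(35) = 48; 48 < 175/2.
a = 36: σ(36) = 91; 91 ≥ 90.

a = 36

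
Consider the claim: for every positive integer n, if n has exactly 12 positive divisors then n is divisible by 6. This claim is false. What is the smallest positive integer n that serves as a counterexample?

n = 140

The first 8 eligible values, up to n = 132, all satisfy the conclusion.
n = 140: τ(140) = 12; 140 mod 6 = 2.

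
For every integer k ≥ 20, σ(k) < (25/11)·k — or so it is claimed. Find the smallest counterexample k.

k = 20: σ(20) = 42; 42 < 500/11.
k = 21: σ(21) = 32; 32 < 525/11.
k = 22: σ(22) = 36; 36 < 50.
k = 23: σ(23) = 24; 24 < 575/11.
k = 24: σ(24) = 60; 60 ≥ 600/11.
So k = 24 is the smallest counterexample.

k = 24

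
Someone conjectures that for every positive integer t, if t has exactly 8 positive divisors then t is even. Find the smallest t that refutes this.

t = 105

A counterexample is any positive integer t such that t has exactly 8 positive divisors but t is odd; we check each in order.
For t = 24, 30, 40, 42, …, 88, 102, 104 the conclusion holds.
t = 105: divisors of 105: 1, 3, 5, 7, 15, 21, 35, 105; 105 is odd.
Hence t = 105 is a counterexample.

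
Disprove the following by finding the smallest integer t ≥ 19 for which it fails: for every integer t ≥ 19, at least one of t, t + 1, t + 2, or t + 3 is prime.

t = 24

t = 19: 19 is prime.
t = 20: 23 is prime.
t = 21: 23 is prime.
t = 22: 23 is prime.
t = 23: 23 is prime.
t = 24: 24 = 2 × 12; 25 = 5 × 5; 26 = 2 × 13; 27 = 3 × 9 — all composite.
Thus t = 24 disproves the claim, and no smaller t works.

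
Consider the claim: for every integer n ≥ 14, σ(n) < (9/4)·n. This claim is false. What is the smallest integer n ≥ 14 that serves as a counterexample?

n = 24

Check each integer n ≥ 14 in order until the claim fails.
The first 10 eligible values, up to n = 23, all satisfy the conclusion.
n = 24: σ(24) = 60; 60 ≥ 54.
So n = 24 is the smallest counterexample.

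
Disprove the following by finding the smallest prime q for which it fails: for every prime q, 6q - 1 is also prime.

Check each prime q in order until 6q - 1 is not prime.
q = 2: 6q - 1 = 11, prime.
q = 3: 6q - 1 = 17, prime.
q = 5: 6q - 1 = 29, prime.
q = 7: 6q - 1 = 41, prime.
q = 11: 6q - 1 = 65 = 5 × 13, not prime.

q = 11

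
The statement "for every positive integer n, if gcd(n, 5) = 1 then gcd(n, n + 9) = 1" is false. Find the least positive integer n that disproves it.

We need the least positive integer n for which gcd(n, 5) = 1 but gcd(n, n + 9) > 1.
n = 1: gcd(1, 10) = 1.
n = 2: gcd(2, 11) = 1.
n = 3: gcd(3, 12) = 3.
Thus n = 3 disproves the claim, and no smaller n works.

n = 3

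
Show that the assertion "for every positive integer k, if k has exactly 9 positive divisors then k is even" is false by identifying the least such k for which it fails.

k = 225

For k = 36, 100, 196 the conclusion holds.
k = 225: divisors of 225: 9 divisors; 225 is odd.
Thus k = 225 disproves the claim, and no smaller k works.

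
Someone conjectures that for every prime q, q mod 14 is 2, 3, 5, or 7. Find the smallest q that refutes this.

The first 4 eligible values, up to q = 7, all satisfy the conclusion.
q = 11: 11 mod 14 = 11 — not in {2, 3, 5, 7}.

q = 11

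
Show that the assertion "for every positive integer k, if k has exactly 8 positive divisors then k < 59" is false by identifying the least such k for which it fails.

A counterexample is any positive integer k such that k has exactly 8 positive divisors but the claim fails; we check each in order.
The first 6 eligible values, up to k = 56, all satisfy the conclusion.
k = 66: τ(66) = 8; 66 ≥ 59.

k = 66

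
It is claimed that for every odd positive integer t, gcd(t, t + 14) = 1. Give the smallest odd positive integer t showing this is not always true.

Check each odd positive integer t in order until gcd(t, t + 14) > 1.
t = 1: gcd(1, 15) = 1.
t = 3: gcd(3, 17) = 1.
t = 5: gcd(5, 19) = 1.
t = 7: gcd(7, 21) = 7.

t = 7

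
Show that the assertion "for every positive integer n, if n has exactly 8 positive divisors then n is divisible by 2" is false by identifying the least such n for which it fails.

n = 105

A counterexample is any positive integer n such that n has exactly 8 positive divisors but n is not divisible by 2; we check each in order.
The first 12 eligible values, up to n = 104, all satisfy the conclusion.
n = 105: τ(105) = 8; 105 mod 2 = 1.
So n = 105 is the smallest counterexample.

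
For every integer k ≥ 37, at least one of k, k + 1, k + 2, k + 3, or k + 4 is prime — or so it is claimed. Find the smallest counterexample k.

We need the least integer k ≥ 37 for which k, k + 1, k + 2, k + 3, k + 4 are all composite.
For k = 37, 38, 39, 40, …, 45, 46, 47 the conclusion holds.
k = 48: 48 = 2 × 24; 49 = 7 × 7; 50 = 2 × 25; 51 = 3 × 17; 52 = 2 × 26 — all composite.
Thus k = 48 disproves the claim, and no smaller k works.

k = 48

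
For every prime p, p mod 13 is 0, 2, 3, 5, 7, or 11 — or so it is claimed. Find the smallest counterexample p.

We need the least prime p for which the claim fails.
For p = 2, 3, 5, 7, 11, 13 the conclusion holds.
p = 17: 17 mod 13 = 4 — not in {0, 2, 3, 5, 7, 11}.

p = 17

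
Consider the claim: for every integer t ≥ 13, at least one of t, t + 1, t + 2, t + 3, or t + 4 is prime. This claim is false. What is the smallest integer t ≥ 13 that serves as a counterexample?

t = 24

For t = 13, 14, 15, 16, …, 21, 22, 23 the conclusion holds.
t = 24: 24 = 2 × 12; 25 = 5 × 5; 26 = 2 × 13; 27 = 3 × 9; 28 = 2 × 14 — all composite.
Thus t = 24 disproves the claim, and no smaller t works.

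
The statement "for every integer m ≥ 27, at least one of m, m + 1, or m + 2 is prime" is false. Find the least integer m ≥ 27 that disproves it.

m = 32

A counterexample is any integer m ≥ 27 such that m, m + 1, m + 2 are all composite; we check each in order.
m = 27: 29 is prime.
m = 28: 29 is prime.
m = 29: 29 is prime.
m = 30: 31 is prime.
m = 31: 31 is prime.
m = 32: 32 = 2 × 16; 33 = 3 × 11; 34 = 2 × 17 — all composite.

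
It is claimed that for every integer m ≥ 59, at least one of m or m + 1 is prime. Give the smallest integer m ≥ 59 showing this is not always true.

m = 62

For m = 59, 60, 61 the conclusion holds.
m = 62: 62 = 2 × 31; 63 = 3 × 21 — both composite.
So m = 62 is the smallest counterexample.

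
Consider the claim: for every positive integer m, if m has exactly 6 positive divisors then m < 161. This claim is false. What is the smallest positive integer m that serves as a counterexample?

We need the least positive integer m for which m has exactly 6 positive divisors but the claim fails.
For m = 12, 18, 20, 28, …, 147, 148, 153 the conclusion holds.
m = 164: τ(164) = 6; 164 ≥ 161.
So m = 164 is the smallest counterexample.

m = 164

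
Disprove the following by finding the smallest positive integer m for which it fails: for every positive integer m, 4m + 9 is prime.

We need the least positive integer m for which 4m + 9 is not prime.
m = 1: 4m + 9 = 13, prime.
m = 2: 4m + 9 = 17, prime.
m = 3: 4m + 9 = 21 = 3 × 7, composite.

m = 3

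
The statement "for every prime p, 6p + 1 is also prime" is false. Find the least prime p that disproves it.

p = 19

We need the least prime p for which 6p + 1 is not prime.
The first 7 eligible values, up to p = 17, all satisfy the conclusion.
p = 19: 6p + 1 = 115 = 5 × 23, not prime.
So p = 19 is the smallest counterexample.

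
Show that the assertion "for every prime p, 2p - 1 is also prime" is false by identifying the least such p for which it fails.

p = 5

We need the least prime p for which 2p - 1 is not prime.
For p = 2, 3 the conclusion holds.
p = 5: 2p - 1 = 9 = 3 × 3, not prime.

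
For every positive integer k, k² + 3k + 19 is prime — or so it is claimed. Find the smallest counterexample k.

k = 15

The first 14 eligible values, up to k = 14, all satisfy the conclusion.
k = 15: k² + 3k + 19 = 289 = 17 × 17, composite.
So k = 15 is the smallest counterexample.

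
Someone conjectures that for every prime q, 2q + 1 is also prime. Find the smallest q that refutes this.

q = 2: 2q + 1 = 5, prime.
q = 3: 2q + 1 = 7, prime.
q = 5: 2q + 1 = 11, prime.
q = 7: 2q + 1 = 15 = 3 × 5, not prime.
Thus q = 7 disproves the claim, and no smaller q works.

q = 7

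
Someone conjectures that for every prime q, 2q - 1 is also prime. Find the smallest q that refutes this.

q = 5

Check each prime q in order until 2q - 1 is not prime.
q = 2: 2q - 1 = 3, prime.
q = 3: 2q - 1 = 5, prime.
q = 5: 2q - 1 = 9 = 3 × 3, not prime.
Thus q = 5 disproves the claim, and no smaller q works.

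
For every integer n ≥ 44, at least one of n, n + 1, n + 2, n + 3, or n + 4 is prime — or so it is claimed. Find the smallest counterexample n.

A counterexample is any integer n ≥ 44 such that n, n + 1, n + 2, n + 3, n + 4 are all composite; we check each in order.
n = 44: 47 is prime.
n = 45: 47 is prime.
n = 46: 47 is prime.
n = 47: 47 is prime.
n = 48: 48 = 2 × 24; 49 = 7 × 7; 50 = 2 × 25; 51 = 3 × 17; 52 = 2 × 26 — all composite.

n = 48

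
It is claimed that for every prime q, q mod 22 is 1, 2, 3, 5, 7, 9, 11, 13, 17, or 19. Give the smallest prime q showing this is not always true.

We need the least prime q for which the claim fails.
For q = 2, 3, 5, 7, …, 23, 29, 31 the conclusion holds.
q = 37: 37 mod 22 = 15 — not in {1, 2, 3, 5, 7, 9, 11, 13, 17, 19}.

q = 37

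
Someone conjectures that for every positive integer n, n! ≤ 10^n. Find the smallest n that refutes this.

We need the least positive integer n for which n! > 10^n.
The first 24 eligible values, up to n = 24, all satisfy the conclusion.
n = 25: n! = 15511210043330985984000000 and 10^n = 10000000000000000000000000, so 15511210043330985984000000 > 10000000000000000000000000.

n = 25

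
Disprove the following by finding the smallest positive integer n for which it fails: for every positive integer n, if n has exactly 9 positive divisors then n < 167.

n = 196

Check each positive integer n in order until n has exactly 9 positive divisors but the claim fails.
For n = 36, 100 the conclusion holds.
n = 196: τ(196) = 9; 196 ≥ 167.
Thus n = 196 disproves the claim, and no smaller n works.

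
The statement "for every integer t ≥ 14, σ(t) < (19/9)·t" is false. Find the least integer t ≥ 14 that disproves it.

t = 18

The first 4 eligible values, up to t = 17, all satisfy the conclusion.
t = 18: σ(18) = 39; 39 ≥ 38.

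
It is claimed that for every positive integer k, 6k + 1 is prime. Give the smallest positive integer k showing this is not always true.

Check each positive integer k in order until 6k + 1 is not prime.
For k = 1, 2, 3 the conclusion holds.
k = 4: 6k + 1 = 25 = 5 × 5, composite.
So k = 4 is the smallest counterexample.

k = 4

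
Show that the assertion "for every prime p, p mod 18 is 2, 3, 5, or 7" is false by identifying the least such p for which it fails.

p = 11

Check each prime p in order until the claim fails.
p = 2: 2 mod 18 = 2.
p = 3: 3 mod 18 = 3.
p = 5: 5 mod 18 = 5.
p = 7: 7 mod 18 = 7.
p = 11: 11 mod 18 = 11 — not in {2, 3, 5, 7}.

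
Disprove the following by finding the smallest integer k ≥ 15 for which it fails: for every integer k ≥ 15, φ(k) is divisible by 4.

k = 18

Check each integer k ≥ 15 in order until φ(k) is not divisible by 4.
k = 15: φ(15) = 8; 8 mod 4 = 0.
k = 16: φ(16) = 8; 8 mod 4 = 0.
k = 17: φ(17) = 16; 16 mod 4 = 0.
k = 18: φ(18) = 6; 6 mod 4 = 2.
So k = 18 is the smallest counterexample.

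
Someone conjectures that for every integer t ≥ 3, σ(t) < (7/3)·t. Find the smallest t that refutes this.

We need the least integer t ≥ 3 for which the claim fails.
The first 9 eligible values, up to t = 11, all satisfy the conclusion.
t = 12: σ(12) = 28; 28 ≥ 28.
So t = 12 is the smallest counterexample.

t = 12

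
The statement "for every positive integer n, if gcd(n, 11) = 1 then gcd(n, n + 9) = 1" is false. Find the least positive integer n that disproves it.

n = 3

n = 1: gcd(1, 10) = 1.
n = 2: gcd(2, 11) = 1.
n = 3: gcd(3, 12) = 3.
Hence n = 3 is a counterexample.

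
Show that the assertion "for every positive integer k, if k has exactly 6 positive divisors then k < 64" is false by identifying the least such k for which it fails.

k = 68

A counterexample is any positive integer k such that k has exactly 6 positive divisors but the claim fails; we check each in order.
The first 10 eligible values, up to k = 63, all satisfy the conclusion.
k = 68: τ(68) = 6; 68 ≥ 64.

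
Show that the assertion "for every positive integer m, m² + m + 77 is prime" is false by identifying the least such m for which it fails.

We need the least positive integer m for which m² + m + 77 is not prime.
m = 1: m² + m + 77 = 79, prime.
m = 2: m² + m + 77 = 83, prime.
m = 3: m² + m + 77 = 89, prime.
m = 4: m² + m + 77 = 97, prime.
m = 5: m² + m + 77 = 107, prime.
m = 6: m² + m + 77 = 119 = 7 × 17, composite.
Hence m = 6 is a counterexample.

m = 6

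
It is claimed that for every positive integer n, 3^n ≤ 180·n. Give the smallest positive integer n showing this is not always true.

We need the least positive integer n for which 3^n > 180·n.
The first 6 eligible values, up to n = 6, all satisfy the conclusion.
n = 7: 3^n = 2187 and 180·n = 1260, so 2187 > 1260.
Hence n = 7 is a counterexample.

n = 7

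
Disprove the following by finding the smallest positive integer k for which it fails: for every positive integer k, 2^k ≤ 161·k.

Check each positive integer k in order until 2^k > 161·k.
The first 10 eligible values, up to k = 10, all satisfy the conclusion.
k = 11: 2^k = 2048 and 161·k = 1771, so 2048 > 1771.

k = 11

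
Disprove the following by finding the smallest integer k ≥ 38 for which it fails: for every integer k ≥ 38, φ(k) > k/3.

k = 42

Check each integer k ≥ 38 in order until the claim fails.
For k = 38, 39, 40, 41 the conclusion holds.
k = 42: φ(42) = 12 and 42/3 = 14, so φ(42) ≤ 42/3.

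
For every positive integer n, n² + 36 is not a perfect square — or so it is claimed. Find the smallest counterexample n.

The first 7 eligible values, up to n = 7, all satisfy the conclusion.
n = 8: 8² + 36 = 100 = 10², a perfect square.
So n = 8 is the smallest counterexample.

n = 8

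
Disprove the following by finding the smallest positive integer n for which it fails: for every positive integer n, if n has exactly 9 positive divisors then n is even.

n = 225

We need the least positive integer n for which n has exactly 9 positive divisors but n is odd.
For n = 36, 100, 196 the conclusion holds.
n = 225: divisors of 225: 9 divisors; 225 is odd.
Thus n = 225 disproves the claim, and no smaller n works.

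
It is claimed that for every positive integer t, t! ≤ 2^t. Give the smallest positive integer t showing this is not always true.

Check each positive integer t in order until t! > 2^t.
t = 1: t! = 1 and 2^t = 2, so 1 ≤ 2.
t = 2: t! = 2 and 2^t = 4, so 2 ≤ 4.
t = 3: t! = 6 and 2^t = 8, so 6 ≤ 8.
t = 4: t! = 24 and 2^t = 16, so 24 > 16.

t = 4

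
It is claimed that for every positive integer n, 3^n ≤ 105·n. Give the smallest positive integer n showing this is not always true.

Check each positive integer n in order until 3^n > 105·n.
For n = 1, 2, 3, 4, 5 the conclusion holds.
n = 6: 3^n = 729 and 105·n = 630, so 729 > 630.

n = 6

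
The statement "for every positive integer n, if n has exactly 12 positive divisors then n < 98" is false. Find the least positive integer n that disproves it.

For n = 60, 72, 84, 90, 96 the conclusion holds.
n = 108: τ(108) = 12; 108 ≥ 98.
Hence n = 108 is a counterexample.

n = 108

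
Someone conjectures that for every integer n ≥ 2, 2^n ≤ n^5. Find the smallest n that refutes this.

n = 23

Check each integer n ≥ 2 in order until 2^n > n^5.
The first 21 eligible values, up to n = 22, all satisfy the conclusion.
n = 23: 2^n = 8388608 and n^5 = 6436343, so 8388608 > 6436343.
Thus n = 23 disproves the claim, and no smaller n works.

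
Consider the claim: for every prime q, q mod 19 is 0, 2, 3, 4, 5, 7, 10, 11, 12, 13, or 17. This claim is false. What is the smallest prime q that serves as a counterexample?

A counterexample is any prime q such that the claim fails; we check each in order.
The first 11 eligible values, up to q = 31, all satisfy the conclusion.
q = 37: 37 mod 19 = 18 — not in {0, 2, 3, 4, 5, 7, 10, 11, 12, 13, 17}.
Thus q = 37 disproves the claim, and no smaller q works.

q = 37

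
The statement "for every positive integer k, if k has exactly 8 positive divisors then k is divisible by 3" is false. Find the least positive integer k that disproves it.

k = 40

A counterexample is any positive integer k such that k has exactly 8 positive divisors but k is not divisible by 3; we check each in order.
k = 24: τ(24) = 8; 24 mod 3 = 0.
k = 30: τ(30) = 8; 30 mod 3 = 0.
k = 40: τ(40) = 8; 40 mod 3 = 1.
Hence k = 40 is a counterexample.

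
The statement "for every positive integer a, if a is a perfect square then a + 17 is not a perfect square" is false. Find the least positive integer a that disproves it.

a = 64

A counterexample is any positive integer a such that a is a perfect square but a + 17 is a perfect square; we check each in order.
For a = 1, 4, 9, 16, 25, 36, 49 the conclusion holds.
a = 64: 64 = 8² and 64 + 17 = 81 = 9².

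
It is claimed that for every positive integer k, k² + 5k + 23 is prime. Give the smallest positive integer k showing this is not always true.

k = 14

For k = 1, 2, 3, 4, …, 11, 12, 13 the conclusion holds.
k = 14: k² + 5k + 23 = 289 = 17 × 17, composite.
Thus k = 14 disproves the claim, and no smaller k works.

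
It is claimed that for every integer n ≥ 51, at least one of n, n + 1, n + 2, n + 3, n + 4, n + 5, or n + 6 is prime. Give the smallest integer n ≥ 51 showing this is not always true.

n = 90

We need the least integer n ≥ 51 for which n, n + 1, n + 2, n + 3, n + 4, n + 5, n + 6 are all composite.
For n = 51, 52, 53, 54, …, 87, 88, 89 the conclusion holds.
n = 90: 90 = 2 × 45; 91 = 7 × 13; 92 = 2 × 46; 93 = 3 × 31; 94 = 2 × 47; 95 = 5 × 19; 96 = 2 × 48 — all composite.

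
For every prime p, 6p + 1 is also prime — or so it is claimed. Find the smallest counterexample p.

A counterexample is any prime p such that 6p + 1 is not prime; we check each in order.
For p = 2, 3, 5, 7, 11, 13, 17 the conclusion holds.
p = 19: 6p + 1 = 115 = 5 × 23, not prime.

p = 19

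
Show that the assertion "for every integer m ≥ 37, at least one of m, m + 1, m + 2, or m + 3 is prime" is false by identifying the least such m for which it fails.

For m = 37, 38, 39, 40, …, 45, 46, 47 the conclusion holds.
m = 48: 48 = 2 × 24; 49 = 7 × 7; 50 = 2 × 25; 51 = 3 × 17 — all composite.

m = 48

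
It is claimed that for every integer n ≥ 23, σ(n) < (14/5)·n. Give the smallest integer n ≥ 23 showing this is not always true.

Check each integer n ≥ 23 in order until the claim fails.
The first 37 eligible values, up to n = 59, all satisfy the conclusion.
n = 60: σ(60) = 168; 168 ≥ 168.

n = 60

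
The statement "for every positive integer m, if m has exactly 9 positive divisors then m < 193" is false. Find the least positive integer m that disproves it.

A counterexample is any positive integer m such that m has exactly 9 positive divisors but the claim fails; we check each in order.
m = 36: τ(36) = 9; 36 < 193.
m = 100: τ(100) = 9; 100 < 193.
m = 196: τ(196) = 9; 196 ≥ 193.
Thus m = 196 disproves the claim, and no smaller m works.

m = 196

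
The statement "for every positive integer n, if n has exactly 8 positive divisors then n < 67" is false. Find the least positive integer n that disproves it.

n = 70

Check each positive integer n in order until n has exactly 8 positive divisors but the claim fails.
n = 24: τ(24) = 8; 24 < 67.
n = 30: τ(30) = 8; 30 < 67.
n = 40: τ(40) = 8; 40 < 67.
n = 42: τ(42) = 8; 42 < 67.
n = 54: τ(54) = 8; 54 < 67.
n = 56: τ(56) = 8; 56 < 67.
n = 66: τ(66) = 8; 66 < 67.
n = 70: τ(70) = 8; 70 ≥ 67.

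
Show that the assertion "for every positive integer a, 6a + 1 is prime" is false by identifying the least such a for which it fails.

a = 4

A counterexample is any positive integer a such that 6a + 1 is not prime; we check each in order.
For a = 1, 2, 3 the conclusion holds.
a = 4: 6a + 1 = 25 = 5 × 5, composite.
Hence a = 4 is a counterexample.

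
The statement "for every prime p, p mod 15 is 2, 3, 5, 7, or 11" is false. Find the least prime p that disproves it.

The first 5 eligible values, up to p = 11, all satisfy the conclusion.
p = 13: 13 mod 15 = 13 — not in {2, 3, 5, 7, 11}.
Thus p = 13 disproves the claim, and no smaller p works.

p = 13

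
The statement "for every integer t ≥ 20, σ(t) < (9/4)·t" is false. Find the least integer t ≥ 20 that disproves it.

t = 24

The first 4 eligible values, up to t = 23, all satisfy the conclusion.
t = 24: σ(24) = 60; 60 ≥ 54.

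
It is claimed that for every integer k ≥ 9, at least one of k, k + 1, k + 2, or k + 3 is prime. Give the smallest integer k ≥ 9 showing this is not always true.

k = 24

A counterexample is any integer k ≥ 9 such that k, k + 1, k + 2, k + 3 are all composite; we check each in order.
For k = 9, 10, 11, 12, …, 21, 22, 23 the conclusion holds.
k = 24: 24 = 2 × 12; 25 = 5 × 5; 26 = 2 × 13; 27 = 3 × 9 — all composite.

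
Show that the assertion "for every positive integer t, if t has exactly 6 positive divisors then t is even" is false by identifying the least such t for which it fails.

Check each positive integer t in order until t has exactly 6 positive divisors but t is odd.
t = 12: divisors of 12: 1, 2, 3, 4, 6, 12; 12 is even.
t = 18: divisors of 18: 1, 2, 3, 6, 9, 18; 18 is even.
t = 20: divisors of 20: 1, 2, 4, 5, 10, 20; 20 is even.
t = 28: divisors of 28: 1, 2, 4, 7, 14, 28; 28 is even.
t = 32: divisors of 32: 1, 2, 4, 8, 16, 32; 32 is even.
t = 44: divisors of 44: 1, 2, 4, 11, 22, 44; 44 is even.
t = 45: divisors of 45: 1, 3, 5, 9, 15, 45; 45 is odd.
Hence t = 45 is a counterexample.

t = 45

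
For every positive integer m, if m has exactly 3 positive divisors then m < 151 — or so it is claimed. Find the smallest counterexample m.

Check each positive integer m in order until m has exactly 3 positive divisors but the claim fails.
For m = 4, 9, 25, 49, 121 the conclusion holds.
m = 169: τ(169) = 3; 169 ≥ 151.

m = 169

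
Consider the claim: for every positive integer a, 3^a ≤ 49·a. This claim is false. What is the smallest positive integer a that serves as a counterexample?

We need the least positive integer a for which 3^a > 49·a.
The first 5 eligible values, up to a = 5, all satisfy the conclusion.
a = 6: 3^a = 729 and 49·a = 294, so 729 > 294.

a = 6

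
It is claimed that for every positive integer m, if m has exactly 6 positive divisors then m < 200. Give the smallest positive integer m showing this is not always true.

m = 207

For m = 12, 18, 20, 28, …, 172, 175, 188 the conclusion holds.
m = 207: τ(207) = 6; 207 ≥ 200.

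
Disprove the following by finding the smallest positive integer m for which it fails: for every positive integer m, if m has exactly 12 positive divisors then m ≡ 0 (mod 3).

m = 140

We need the least positive integer m for which m has exactly 12 positive divisors but the claim fails.
For m = 60, 72, 84, 90, 96, 108, 126, 132 the conclusion holds.
m = 140: τ(140) = 12; 140 ≡ 2 (mod 3).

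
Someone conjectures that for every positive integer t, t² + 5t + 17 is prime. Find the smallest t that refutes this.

A counterexample is any positive integer t such that t² + 5t + 17 is not prime; we check each in order.
The first 7 eligible values, up to t = 7, all satisfy the conclusion.
t = 8: t² + 5t + 17 = 121 = 11 × 11, composite.
Hence t = 8 is a counterexample.

t = 8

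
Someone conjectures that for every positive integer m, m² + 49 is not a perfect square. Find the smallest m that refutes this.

m = 24

For m = 1, 2, 3, 4, …, 21, 22, 23 the conclusion holds.
m = 24: 24² + 49 = 625 = 25², a perfect square.
Hence m = 24 is a counterexample.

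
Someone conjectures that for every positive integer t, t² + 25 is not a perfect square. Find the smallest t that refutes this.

t = 12

For t = 1, 2, 3, 4, …, 9, 10, 11 the conclusion holds.
t = 12: 12² + 25 = 169 = 13², a perfect square.
Hence t = 12 is a counterexample.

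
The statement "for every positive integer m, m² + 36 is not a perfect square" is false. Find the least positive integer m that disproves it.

We need the least positive integer m for which m² + 36 is a perfect square.
The first 7 eligible values, up to m = 7, all satisfy the conclusion.
m = 8: 8² + 36 = 100 = 10², a perfect square.

m = 8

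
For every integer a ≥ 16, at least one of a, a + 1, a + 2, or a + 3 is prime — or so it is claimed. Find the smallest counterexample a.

a = 16: 17 is prime.
a = 17: 17 is prime.
a = 18: 19 is prime.
a = 19: 19 is prime.
a = 20: 23 is prime.
a = 21: 23 is prime.
a = 22: 23 is prime.
a = 23: 23 is prime.
a = 24: 24 = 2 × 12; 25 = 5 × 5; 26 = 2 × 13; 27 = 3 × 9 — all composite.
Hence a = 24 is a counterexample.

a = 24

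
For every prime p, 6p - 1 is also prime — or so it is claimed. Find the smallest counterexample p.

Check each prime p in order until 6p - 1 is not prime.
p = 2: 6p - 1 = 11, prime.
p = 3: 6p - 1 = 17, prime.
p = 5: 6p - 1 = 29, prime.
p = 7: 6p - 1 = 41, prime.
p = 11: 6p - 1 = 65 = 5 × 13, not prime.

p = 11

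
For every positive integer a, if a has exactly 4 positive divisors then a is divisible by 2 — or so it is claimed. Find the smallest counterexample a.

a = 15

Check each positive integer a in order until a has exactly 4 positive divisors but a is not divisible by 2.
The first 4 eligible values, up to a = 14, all satisfy the conclusion.
a = 15: τ(15) = 4; 15 mod 2 = 1.
So a = 15 is the smallest counterexample.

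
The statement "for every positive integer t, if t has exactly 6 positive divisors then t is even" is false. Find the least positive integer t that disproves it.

t = 45

A counterexample is any positive integer t such that t has exactly 6 positive divisors but t is odd; we check each in order.
For t = 12, 18, 20, 28, 32, 44 the conclusion holds.
t = 45: divisors of 45: 1, 3, 5, 9, 15, 45; 45 is odd.
Hence t = 45 is a counterexample.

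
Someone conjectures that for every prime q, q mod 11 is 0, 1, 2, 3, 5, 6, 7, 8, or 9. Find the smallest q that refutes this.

q = 37

For q = 2, 3, 5, 7, …, 23, 29, 31 the conclusion holds.
q = 37: 37 mod 11 = 4 — not in {0, 1, 2, 3, 5, 6, 7, 8, 9}.
Hence q = 37 is a counterexample.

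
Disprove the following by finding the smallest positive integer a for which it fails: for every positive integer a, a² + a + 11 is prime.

For a = 1, 2, 3, 4, 5, 6, 7, 8, 9 the conclusion holds.
a = 10: a² + a + 11 = 121 = 11 × 11, composite.

a = 10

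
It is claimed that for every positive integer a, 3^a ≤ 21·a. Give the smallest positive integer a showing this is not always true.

a = 5

We need the least positive integer a for which 3^a > 21·a.
The first 4 eligible values, up to a = 4, all satisfy the conclusion.
a = 5: 3^a = 243 and 21·a = 105, so 243 > 105.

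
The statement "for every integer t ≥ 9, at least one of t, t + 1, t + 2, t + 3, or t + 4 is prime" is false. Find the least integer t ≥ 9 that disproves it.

t = 24

We need the least integer t ≥ 9 for which t, t + 1, t + 2, t + 3, t + 4 are all composite.
For t = 9, 10, 11, 12, …, 21, 22, 23 the conclusion holds.
t = 24: 24 = 2 × 12; 25 = 5 × 5; 26 = 2 × 13; 27 = 3 × 9; 28 = 2 × 14 — all composite.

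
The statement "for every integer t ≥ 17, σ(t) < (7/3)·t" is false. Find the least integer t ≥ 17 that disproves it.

t = 24

We need the least integer t ≥ 17 for which the claim fails.
t = 17: σ(17) = 18; 18 < 119/3.
t = 18: σ(18) = 39; 39 < 42.
t = 19: σ(19) = 20; 20 < 133/3.
t = 20: σ(20) = 42; 42 < 140/3.
t = 21: σ(21) = 32; 32 < 49.
t = 22: σ(22) = 36; 36 < 154/3.
t = 23: σ(23) = 24; 24 < 161/3.
t = 24: σ(24) = 60; 60 ≥ 56.
Thus t = 24 disproves the claim, and no smaller t works.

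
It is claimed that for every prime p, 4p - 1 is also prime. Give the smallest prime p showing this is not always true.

We need the least prime p for which 4p - 1 is not prime.
p = 2: 4p - 1 = 7, prime.
p = 3: 4p - 1 = 11, prime.
p = 5: 4p - 1 = 19, prime.
p = 7: 4p - 1 = 27 = 3 × 9, not prime.
Hence p = 7 is a counterexample.

p = 7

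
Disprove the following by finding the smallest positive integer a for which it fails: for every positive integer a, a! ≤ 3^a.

a = 1: a! = 1 and 3^a = 3, so 1 ≤ 3.
a = 2: a! = 2 and 3^a = 9, so 2 ≤ 9.
a = 3: a! = 6 and 3^a = 27, so 6 ≤ 27.
a = 4: a! = 24 and 3^a = 81, so 24 ≤ 81.
a = 5: a! = 120 and 3^a = 243, so 120 ≤ 243.
a = 6: a! = 720 and 3^a = 729, so 720 ≤ 729.
a = 7: a! = 5040 and 3^a = 2187, so 5040 > 2187.
Thus a = 7 disproves the claim, and no smaller a works.

a = 7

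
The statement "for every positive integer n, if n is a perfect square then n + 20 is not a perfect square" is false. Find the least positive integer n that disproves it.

n = 16

n = 1: 1 + 20 = 21, not a perfect square.
n = 4: 4 + 20 = 24, not a perfect square.
n = 9: 9 + 20 = 29, not a perfect square.
n = 16: 16 = 4² and 16 + 20 = 36 = 6².
So n = 16 is the smallest counterexample.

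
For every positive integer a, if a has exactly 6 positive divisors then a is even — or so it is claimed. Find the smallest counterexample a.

a = 45

A counterexample is any positive integer a such that a has exactly 6 positive divisors but a is odd; we check each in order.
a = 12: divisors of 12: 1, 2, 3, 4, 6, 12; 12 is even.
a = 18: divisors of 18: 1, 2, 3, 6, 9, 18; 18 is even.
a = 20: divisors of 20: 1, 2, 4, 5, 10, 20; 20 is even.
a = 28: divisors of 28: 1, 2, 4, 7, 14, 28; 28 is even.
a = 32: divisors of 32: 1, 2, 4, 8, 16, 32; 32 is even.
a = 44: divisors of 44: 1, 2, 4, 11, 22, 44; 44 is even.
a = 45: divisors of 45: 1, 3, 5, 9, 15, 45; 45 is odd.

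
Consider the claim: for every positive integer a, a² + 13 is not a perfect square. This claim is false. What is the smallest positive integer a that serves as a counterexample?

a = 6

Check each positive integer a in order until a² + 13 is a perfect square.
The first 5 eligible values, up to a = 5, all satisfy the conclusion.
a = 6: 6² + 13 = 49 = 7², a perfect square.
Thus a = 6 disproves the claim, and no smaller a works.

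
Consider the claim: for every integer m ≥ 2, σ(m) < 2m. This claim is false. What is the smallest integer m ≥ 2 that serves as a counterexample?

Check each integer m ≥ 2 in order until the claim fails.
The first 4 eligible values, up to m = 5, all satisfy the conclusion.
m = 6: σ(6) = 12; 12 ≥ 12.

m = 6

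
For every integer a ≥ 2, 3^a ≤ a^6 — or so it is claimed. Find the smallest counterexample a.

a = 15

The first 13 eligible values, up to a = 14, all satisfy the conclusion.
a = 15: 3^a = 14348907 and a^6 = 11390625, so 14348907 > 11390625.
Thus a = 15 disproves the claim, and no smaller a works.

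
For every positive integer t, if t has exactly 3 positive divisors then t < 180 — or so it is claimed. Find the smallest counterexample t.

t = 289

A counterexample is any positive integer t such that t has exactly 3 positive divisors but the claim fails; we check each in order.
The first 6 eligible values, up to t = 169, all satisfy the conclusion.
t = 289: τ(289) = 3; 289 ≥ 180.
So t = 289 is the smallest counterexample.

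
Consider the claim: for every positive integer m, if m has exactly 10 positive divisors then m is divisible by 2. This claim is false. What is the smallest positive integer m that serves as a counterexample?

We need the least positive integer m for which m has exactly 10 positive divisors but m is not divisible by 2.
For m = 48, 80, 112, 162, 176, 208, 272, 304, 368 the conclusion holds.
m = 405: τ(405) = 10; 405 mod 2 = 1.
Hence m = 405 is a counterexample.

m = 405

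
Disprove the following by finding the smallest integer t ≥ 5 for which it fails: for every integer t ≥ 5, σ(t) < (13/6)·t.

t = 5: σ(5) = 6; 6 < 65/6.
t = 6: σ(6) = 12; 12 < 13.
t = 7: σ(7) = 8; 8 < 91/6.
t = 8: σ(8) = 15; 15 < 52/3.
t = 9: σ(9) = 13; 13 < 39/2.
t = 10: σ(10) = 18; 18 < 65/3.
t = 11: σ(11) = 12; 12 < 143/6.
t = 12: σ(12) = 28; 28 ≥ 26.
Hence t = 12 is a counterexample.

t = 12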